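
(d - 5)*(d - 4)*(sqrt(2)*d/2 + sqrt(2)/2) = sqrt(2)*d^3/2 - 4*sqrt(2)*d^2 + 11*sqrt(2)*d/2 + 10*sqrt(2)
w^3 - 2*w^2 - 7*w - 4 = (w - 4)*(w + 1)^2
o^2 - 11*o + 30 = (o - 6)*(o - 5)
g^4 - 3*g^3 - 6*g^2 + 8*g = g*(g - 4)*(g - 1)*(g + 2)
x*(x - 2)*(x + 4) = x^3 + 2*x^2 - 8*x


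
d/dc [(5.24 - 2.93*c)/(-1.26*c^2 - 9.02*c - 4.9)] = (-3.6918*c^2 + 13.2048*c + 61.6218)/(1.5876*c^4 + 22.7304*c^3 + 93.7084*c^2 + 88.396*c + 24.01)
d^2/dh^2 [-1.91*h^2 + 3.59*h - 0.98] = -3.82000000000000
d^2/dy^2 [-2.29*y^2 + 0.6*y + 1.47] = -4.58000000000000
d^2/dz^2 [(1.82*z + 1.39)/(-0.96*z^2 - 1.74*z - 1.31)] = (-(1.82*z + 1.39)*(1.92*z + 1.74)*(3.84*z + 3.48) + (10.4832*z + 9.0024)*(0.96*z^2 + 1.74*z + 1.31))/(0.96*z^2 + 1.74*z + 1.31)^3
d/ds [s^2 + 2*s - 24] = 2*s + 2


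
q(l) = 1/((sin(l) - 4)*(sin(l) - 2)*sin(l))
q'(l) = -cos(l)/((sin(l) - 4)*(sin(l) - 2)*sin(l)^2) - cos(l)/((sin(l) - 4)*(sin(l) - 2)^2*sin(l)) - cos(l)/((sin(l) - 4)^2*(sin(l) - 2)*sin(l))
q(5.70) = -0.16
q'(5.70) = -0.32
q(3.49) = -0.29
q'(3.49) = 0.97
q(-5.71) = 0.37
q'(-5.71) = -0.27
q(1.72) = 0.33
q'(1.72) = -0.02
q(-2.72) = -0.23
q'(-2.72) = 0.65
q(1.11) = 0.33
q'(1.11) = 0.02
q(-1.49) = -0.07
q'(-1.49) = -0.01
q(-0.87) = -0.10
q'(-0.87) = -0.12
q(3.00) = 0.99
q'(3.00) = 6.15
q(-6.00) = 0.56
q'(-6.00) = -1.46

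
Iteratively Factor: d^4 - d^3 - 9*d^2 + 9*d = (d - 1)*(d^3 - 9*d) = (d - 3)*(d - 1)*(d^2 + 3*d) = d*(d - 3)*(d - 1)*(d + 3)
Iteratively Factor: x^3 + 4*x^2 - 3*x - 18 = (x - 2)*(x^2 + 6*x + 9) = (x - 2)*(x + 3)*(x + 3)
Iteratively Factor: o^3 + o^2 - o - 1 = (o + 1)*(o^2 - 1) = (o + 1)^2*(o - 1)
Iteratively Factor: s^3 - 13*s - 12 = (s + 3)*(s^2 - 3*s - 4) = (s + 1)*(s + 3)*(s - 4)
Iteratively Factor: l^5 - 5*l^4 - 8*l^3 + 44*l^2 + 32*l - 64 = (l + 2)*(l^4 - 7*l^3 + 6*l^2 + 32*l - 32) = (l + 2)^2*(l^3 - 9*l^2 + 24*l - 16) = (l - 4)*(l + 2)^2*(l^2 - 5*l + 4) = (l - 4)^2*(l + 2)^2*(l - 1)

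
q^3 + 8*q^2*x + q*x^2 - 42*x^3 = (q - 2*x)*(q + 3*x)*(q + 7*x)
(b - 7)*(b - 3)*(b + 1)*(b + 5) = b^4 - 4*b^3 - 34*b^2 + 76*b + 105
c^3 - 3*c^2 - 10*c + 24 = (c - 4)*(c - 2)*(c + 3)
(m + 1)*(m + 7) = m^2 + 8*m + 7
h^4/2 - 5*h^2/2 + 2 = (h/2 + 1/2)*(h - 2)*(h - 1)*(h + 2)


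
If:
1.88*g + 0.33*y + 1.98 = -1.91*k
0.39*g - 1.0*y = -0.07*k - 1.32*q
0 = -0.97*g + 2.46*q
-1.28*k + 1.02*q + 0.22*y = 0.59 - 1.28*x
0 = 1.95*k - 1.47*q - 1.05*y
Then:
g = -0.53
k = -0.43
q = -0.21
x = 0.28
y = -0.51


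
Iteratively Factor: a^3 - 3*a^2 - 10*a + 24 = (a - 2)*(a^2 - a - 12) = (a - 2)*(a + 3)*(a - 4)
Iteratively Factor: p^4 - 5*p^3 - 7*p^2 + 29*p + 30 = (p - 3)*(p^3 - 2*p^2 - 13*p - 10) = (p - 3)*(p + 2)*(p^2 - 4*p - 5) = (p - 3)*(p + 1)*(p + 2)*(p - 5)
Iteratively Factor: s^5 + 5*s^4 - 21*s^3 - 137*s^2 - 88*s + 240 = (s + 4)*(s^4 + s^3 - 25*s^2 - 37*s + 60) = (s - 1)*(s + 4)*(s^3 + 2*s^2 - 23*s - 60) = (s - 1)*(s + 3)*(s + 4)*(s^2 - s - 20) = (s - 1)*(s + 3)*(s + 4)^2*(s - 5)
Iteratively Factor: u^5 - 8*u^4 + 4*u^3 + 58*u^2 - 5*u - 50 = (u - 5)*(u^4 - 3*u^3 - 11*u^2 + 3*u + 10) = (u - 5)*(u + 1)*(u^3 - 4*u^2 - 7*u + 10) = (u - 5)*(u - 1)*(u + 1)*(u^2 - 3*u - 10) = (u - 5)^2*(u - 1)*(u + 1)*(u + 2)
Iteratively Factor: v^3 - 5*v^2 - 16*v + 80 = (v + 4)*(v^2 - 9*v + 20) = (v - 4)*(v + 4)*(v - 5)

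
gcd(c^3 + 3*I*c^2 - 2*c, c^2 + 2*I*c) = c^2 + 2*I*c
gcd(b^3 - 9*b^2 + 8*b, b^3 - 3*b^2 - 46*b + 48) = b^2 - 9*b + 8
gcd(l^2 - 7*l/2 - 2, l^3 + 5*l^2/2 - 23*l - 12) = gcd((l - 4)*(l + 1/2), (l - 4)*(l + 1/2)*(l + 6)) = l^2 - 7*l/2 - 2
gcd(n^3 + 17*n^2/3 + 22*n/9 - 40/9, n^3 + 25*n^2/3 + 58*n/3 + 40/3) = n^2 + 19*n/3 + 20/3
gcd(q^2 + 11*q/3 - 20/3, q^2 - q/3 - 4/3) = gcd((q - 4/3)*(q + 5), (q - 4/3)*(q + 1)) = q - 4/3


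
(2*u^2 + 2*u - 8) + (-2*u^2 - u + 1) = u - 7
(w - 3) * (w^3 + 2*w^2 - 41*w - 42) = w^4 - w^3 - 47*w^2 + 81*w + 126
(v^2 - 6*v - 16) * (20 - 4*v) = -4*v^3 + 44*v^2 - 56*v - 320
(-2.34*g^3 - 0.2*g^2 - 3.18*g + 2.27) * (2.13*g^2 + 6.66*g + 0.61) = -4.9842*g^5 - 16.0104*g^4 - 9.5328*g^3 - 16.4657*g^2 + 13.1784*g + 1.3847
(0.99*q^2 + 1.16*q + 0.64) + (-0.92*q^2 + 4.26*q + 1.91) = 0.07*q^2 + 5.42*q + 2.55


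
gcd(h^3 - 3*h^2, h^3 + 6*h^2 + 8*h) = h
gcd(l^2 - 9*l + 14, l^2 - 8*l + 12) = l - 2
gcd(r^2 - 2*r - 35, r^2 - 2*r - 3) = 1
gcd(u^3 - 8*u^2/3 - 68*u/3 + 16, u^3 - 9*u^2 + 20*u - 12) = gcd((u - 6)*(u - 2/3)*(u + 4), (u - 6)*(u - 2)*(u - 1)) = u - 6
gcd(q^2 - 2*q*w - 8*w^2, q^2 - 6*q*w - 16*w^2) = q + 2*w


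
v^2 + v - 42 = (v - 6)*(v + 7)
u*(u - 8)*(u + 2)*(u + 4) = u^4 - 2*u^3 - 40*u^2 - 64*u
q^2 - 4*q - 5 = (q - 5)*(q + 1)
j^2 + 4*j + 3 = (j + 1)*(j + 3)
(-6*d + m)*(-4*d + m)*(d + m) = 24*d^3 + 14*d^2*m - 9*d*m^2 + m^3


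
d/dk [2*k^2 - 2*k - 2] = 4*k - 2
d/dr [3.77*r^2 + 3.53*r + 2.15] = 7.54*r + 3.53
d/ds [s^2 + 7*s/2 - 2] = 2*s + 7/2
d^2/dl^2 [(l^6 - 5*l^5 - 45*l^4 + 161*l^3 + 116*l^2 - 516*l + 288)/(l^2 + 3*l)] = 6*(2*l^8 + 10*l^7 - 25*l^6 - 225*l^5 - 405*l^4 + 195*l^3 + 288*l^2 + 864*l + 864)/(l^3*(l^3 + 9*l^2 + 27*l + 27))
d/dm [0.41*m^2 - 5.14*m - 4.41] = 0.82*m - 5.14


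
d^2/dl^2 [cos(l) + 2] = -cos(l)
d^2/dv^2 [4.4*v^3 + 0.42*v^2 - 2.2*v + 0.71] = 26.4*v + 0.84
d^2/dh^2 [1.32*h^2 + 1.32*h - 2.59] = 2.64000000000000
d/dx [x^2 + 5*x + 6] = 2*x + 5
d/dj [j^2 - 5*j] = 2*j - 5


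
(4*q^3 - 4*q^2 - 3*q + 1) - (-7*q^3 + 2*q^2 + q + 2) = 11*q^3 - 6*q^2 - 4*q - 1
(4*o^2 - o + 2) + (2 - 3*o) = 4*o^2 - 4*o + 4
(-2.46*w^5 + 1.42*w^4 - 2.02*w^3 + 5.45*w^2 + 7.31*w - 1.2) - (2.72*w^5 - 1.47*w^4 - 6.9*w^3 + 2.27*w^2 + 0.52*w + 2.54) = -5.18*w^5 + 2.89*w^4 + 4.88*w^3 + 3.18*w^2 + 6.79*w - 3.74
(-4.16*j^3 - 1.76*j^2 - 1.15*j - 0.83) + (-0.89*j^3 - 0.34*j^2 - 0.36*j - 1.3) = -5.05*j^3 - 2.1*j^2 - 1.51*j - 2.13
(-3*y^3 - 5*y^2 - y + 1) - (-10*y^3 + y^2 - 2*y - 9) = 7*y^3 - 6*y^2 + y + 10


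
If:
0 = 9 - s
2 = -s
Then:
No Solution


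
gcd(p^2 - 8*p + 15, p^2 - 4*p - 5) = p - 5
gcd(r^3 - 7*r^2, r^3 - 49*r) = r^2 - 7*r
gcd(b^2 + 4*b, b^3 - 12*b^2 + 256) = b + 4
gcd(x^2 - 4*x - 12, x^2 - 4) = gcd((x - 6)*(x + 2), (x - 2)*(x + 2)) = x + 2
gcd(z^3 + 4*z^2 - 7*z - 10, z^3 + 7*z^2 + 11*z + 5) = z^2 + 6*z + 5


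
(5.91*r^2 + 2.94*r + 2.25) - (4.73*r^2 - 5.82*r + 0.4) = 1.18*r^2 + 8.76*r + 1.85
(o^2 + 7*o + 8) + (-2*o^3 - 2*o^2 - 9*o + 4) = -2*o^3 - o^2 - 2*o + 12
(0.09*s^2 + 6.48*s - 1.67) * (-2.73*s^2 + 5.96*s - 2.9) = -0.2457*s^4 - 17.154*s^3 + 42.9189*s^2 - 28.7452*s + 4.843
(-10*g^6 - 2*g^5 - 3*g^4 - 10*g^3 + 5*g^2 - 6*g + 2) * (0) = 0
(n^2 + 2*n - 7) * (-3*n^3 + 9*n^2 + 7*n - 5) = -3*n^5 + 3*n^4 + 46*n^3 - 54*n^2 - 59*n + 35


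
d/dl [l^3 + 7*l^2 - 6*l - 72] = 3*l^2 + 14*l - 6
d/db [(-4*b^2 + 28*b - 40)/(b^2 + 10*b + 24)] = 4*(-17*b^2 - 28*b + 268)/(b^4 + 20*b^3 + 148*b^2 + 480*b + 576)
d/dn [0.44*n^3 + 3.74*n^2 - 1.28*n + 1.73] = 1.32*n^2 + 7.48*n - 1.28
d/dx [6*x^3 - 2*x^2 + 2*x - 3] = 18*x^2 - 4*x + 2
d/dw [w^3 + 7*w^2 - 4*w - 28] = 3*w^2 + 14*w - 4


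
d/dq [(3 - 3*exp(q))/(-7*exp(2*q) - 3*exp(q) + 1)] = 3*((1 - exp(q))*(14*exp(q) + 3) + 7*exp(2*q) + 3*exp(q) - 1)*exp(q)/(7*exp(2*q) + 3*exp(q) - 1)^2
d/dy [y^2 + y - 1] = 2*y + 1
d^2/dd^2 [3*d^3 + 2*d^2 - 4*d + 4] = 18*d + 4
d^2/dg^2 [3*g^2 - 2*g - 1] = 6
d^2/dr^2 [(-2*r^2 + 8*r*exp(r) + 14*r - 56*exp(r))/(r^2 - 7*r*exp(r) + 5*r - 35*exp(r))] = 2*((-(7*r*exp(r) + 49*exp(r) - 2)*(r^2 - 4*r*exp(r) - 7*r + 28*exp(r)) + 2*(4*r*exp(r) - 2*r - 24*exp(r) + 7)*(7*r*exp(r) - 2*r + 42*exp(r) - 5))*(r^2 - 7*r*exp(r) + 5*r - 35*exp(r)) + 2*(2*r*exp(r) - 10*exp(r) - 1)*(r^2 - 7*r*exp(r) + 5*r - 35*exp(r))^2 - 2*(r^2 - 4*r*exp(r) - 7*r + 28*exp(r))*(7*r*exp(r) - 2*r + 42*exp(r) - 5)^2)/(r^2 - 7*r*exp(r) + 5*r - 35*exp(r))^3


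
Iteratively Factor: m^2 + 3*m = (m + 3)*(m)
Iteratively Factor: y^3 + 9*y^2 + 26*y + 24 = (y + 2)*(y^2 + 7*y + 12) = (y + 2)*(y + 4)*(y + 3)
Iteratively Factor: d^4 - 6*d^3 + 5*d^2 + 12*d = (d - 3)*(d^3 - 3*d^2 - 4*d) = d*(d - 3)*(d^2 - 3*d - 4) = d*(d - 3)*(d + 1)*(d - 4)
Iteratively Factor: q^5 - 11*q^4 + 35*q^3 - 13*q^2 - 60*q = (q)*(q^4 - 11*q^3 + 35*q^2 - 13*q - 60) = q*(q + 1)*(q^3 - 12*q^2 + 47*q - 60) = q*(q - 3)*(q + 1)*(q^2 - 9*q + 20) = q*(q - 4)*(q - 3)*(q + 1)*(q - 5)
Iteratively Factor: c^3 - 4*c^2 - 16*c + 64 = (c - 4)*(c^2 - 16) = (c - 4)^2*(c + 4)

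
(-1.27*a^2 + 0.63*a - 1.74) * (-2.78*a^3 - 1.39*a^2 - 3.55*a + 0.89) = 3.5306*a^5 + 0.0139*a^4 + 8.47*a^3 - 0.9482*a^2 + 6.7377*a - 1.5486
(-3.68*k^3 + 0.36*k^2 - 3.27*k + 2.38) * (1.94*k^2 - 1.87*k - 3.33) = -7.1392*k^5 + 7.58*k^4 + 5.2374*k^3 + 9.5333*k^2 + 6.4385*k - 7.9254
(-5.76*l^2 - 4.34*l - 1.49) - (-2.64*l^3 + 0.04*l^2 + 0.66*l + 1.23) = 2.64*l^3 - 5.8*l^2 - 5.0*l - 2.72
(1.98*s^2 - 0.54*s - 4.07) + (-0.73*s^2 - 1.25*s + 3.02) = 1.25*s^2 - 1.79*s - 1.05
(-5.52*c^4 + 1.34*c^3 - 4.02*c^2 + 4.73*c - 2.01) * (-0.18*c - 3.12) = 0.9936*c^5 + 16.9812*c^4 - 3.4572*c^3 + 11.691*c^2 - 14.3958*c + 6.2712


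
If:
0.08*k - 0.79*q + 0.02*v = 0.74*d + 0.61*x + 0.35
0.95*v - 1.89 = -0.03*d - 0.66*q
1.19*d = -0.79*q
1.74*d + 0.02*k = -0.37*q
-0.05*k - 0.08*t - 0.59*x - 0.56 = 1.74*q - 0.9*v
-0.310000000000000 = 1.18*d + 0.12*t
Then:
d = -0.15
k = 9.01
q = 0.23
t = -1.08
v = 1.83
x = 0.56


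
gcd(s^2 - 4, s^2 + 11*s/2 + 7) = s + 2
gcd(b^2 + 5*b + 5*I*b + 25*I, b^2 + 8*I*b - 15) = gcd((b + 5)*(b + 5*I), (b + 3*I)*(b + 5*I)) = b + 5*I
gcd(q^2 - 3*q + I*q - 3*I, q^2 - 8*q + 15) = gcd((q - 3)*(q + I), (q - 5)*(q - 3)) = q - 3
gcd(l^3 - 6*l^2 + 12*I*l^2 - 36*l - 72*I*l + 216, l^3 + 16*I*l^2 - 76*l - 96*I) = l + 6*I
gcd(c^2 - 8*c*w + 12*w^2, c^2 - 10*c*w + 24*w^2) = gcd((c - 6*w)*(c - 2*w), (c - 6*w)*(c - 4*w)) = -c + 6*w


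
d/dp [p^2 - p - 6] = 2*p - 1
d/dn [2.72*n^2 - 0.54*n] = 5.44*n - 0.54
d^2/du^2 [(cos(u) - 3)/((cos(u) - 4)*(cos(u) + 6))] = (14*(1 - cos(u)^2)^2 - cos(u)^5 - 124*cos(u)^3 + 262*cos(u)^2 - 324*cos(u) - 86)/((cos(u) - 4)^3*(cos(u) + 6)^3)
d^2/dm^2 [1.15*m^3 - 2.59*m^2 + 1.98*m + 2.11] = 6.9*m - 5.18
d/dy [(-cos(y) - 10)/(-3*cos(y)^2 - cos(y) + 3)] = (-3*sin(y)^2 + 60*cos(y) + 16)*sin(y)/(-3*sin(y)^2 + cos(y))^2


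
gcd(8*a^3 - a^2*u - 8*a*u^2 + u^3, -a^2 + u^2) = -a^2 + u^2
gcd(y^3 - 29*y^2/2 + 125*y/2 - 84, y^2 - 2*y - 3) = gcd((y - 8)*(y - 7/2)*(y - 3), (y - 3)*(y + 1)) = y - 3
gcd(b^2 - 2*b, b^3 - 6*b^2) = b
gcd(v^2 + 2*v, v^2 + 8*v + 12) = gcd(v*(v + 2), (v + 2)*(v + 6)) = v + 2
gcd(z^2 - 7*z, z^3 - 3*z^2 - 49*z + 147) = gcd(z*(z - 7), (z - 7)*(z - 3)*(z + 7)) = z - 7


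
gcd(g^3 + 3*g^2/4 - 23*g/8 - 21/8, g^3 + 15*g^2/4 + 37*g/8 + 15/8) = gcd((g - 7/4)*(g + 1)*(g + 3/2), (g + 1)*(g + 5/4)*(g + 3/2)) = g^2 + 5*g/2 + 3/2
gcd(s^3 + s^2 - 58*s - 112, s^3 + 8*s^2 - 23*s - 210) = s + 7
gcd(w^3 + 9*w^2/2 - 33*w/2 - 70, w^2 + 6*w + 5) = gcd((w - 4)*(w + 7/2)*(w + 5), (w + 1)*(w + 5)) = w + 5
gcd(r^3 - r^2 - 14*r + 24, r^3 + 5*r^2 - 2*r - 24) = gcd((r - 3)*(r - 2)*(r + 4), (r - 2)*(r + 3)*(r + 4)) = r^2 + 2*r - 8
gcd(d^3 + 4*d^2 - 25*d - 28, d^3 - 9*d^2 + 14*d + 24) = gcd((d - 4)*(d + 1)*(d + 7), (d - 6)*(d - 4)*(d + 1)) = d^2 - 3*d - 4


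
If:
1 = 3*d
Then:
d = 1/3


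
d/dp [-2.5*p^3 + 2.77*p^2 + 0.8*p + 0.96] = -7.5*p^2 + 5.54*p + 0.8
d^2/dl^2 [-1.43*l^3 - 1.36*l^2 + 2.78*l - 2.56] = -8.58*l - 2.72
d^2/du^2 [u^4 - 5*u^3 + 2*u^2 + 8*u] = 12*u^2 - 30*u + 4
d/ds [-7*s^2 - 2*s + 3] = -14*s - 2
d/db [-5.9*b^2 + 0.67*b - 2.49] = 0.67 - 11.8*b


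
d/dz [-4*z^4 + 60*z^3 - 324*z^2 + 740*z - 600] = -16*z^3 + 180*z^2 - 648*z + 740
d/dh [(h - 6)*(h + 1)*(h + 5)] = 3*h^2 - 31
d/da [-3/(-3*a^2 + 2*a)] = 6*(1 - 3*a)/(a^2*(3*a - 2)^2)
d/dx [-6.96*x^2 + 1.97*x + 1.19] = 1.97 - 13.92*x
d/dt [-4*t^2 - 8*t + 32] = -8*t - 8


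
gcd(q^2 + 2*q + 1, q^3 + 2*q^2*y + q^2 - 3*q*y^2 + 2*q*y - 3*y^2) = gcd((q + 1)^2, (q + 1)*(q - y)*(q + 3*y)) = q + 1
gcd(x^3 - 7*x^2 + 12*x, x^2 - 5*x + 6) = x - 3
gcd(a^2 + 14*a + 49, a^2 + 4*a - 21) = a + 7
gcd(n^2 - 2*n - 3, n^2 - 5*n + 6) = n - 3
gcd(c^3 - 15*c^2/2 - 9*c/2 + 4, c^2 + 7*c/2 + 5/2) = c + 1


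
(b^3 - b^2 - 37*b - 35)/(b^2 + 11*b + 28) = (b^3 - b^2 - 37*b - 35)/(b^2 + 11*b + 28)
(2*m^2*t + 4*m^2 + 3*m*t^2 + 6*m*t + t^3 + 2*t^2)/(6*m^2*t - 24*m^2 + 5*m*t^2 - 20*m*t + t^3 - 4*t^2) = (m*t + 2*m + t^2 + 2*t)/(3*m*t - 12*m + t^2 - 4*t)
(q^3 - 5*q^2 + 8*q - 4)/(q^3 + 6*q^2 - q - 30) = (q^2 - 3*q + 2)/(q^2 + 8*q + 15)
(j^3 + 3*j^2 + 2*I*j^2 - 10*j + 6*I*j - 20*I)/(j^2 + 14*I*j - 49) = (j^3 + j^2*(3 + 2*I) + j*(-10 + 6*I) - 20*I)/(j^2 + 14*I*j - 49)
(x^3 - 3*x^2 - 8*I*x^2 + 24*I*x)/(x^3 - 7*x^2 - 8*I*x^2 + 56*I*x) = (x - 3)/(x - 7)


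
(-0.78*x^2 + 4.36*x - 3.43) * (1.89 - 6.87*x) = 5.3586*x^3 - 31.4274*x^2 + 31.8045*x - 6.4827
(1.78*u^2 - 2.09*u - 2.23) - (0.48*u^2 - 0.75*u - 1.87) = 1.3*u^2 - 1.34*u - 0.36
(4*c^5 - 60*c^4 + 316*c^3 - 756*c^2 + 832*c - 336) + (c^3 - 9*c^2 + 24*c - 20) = 4*c^5 - 60*c^4 + 317*c^3 - 765*c^2 + 856*c - 356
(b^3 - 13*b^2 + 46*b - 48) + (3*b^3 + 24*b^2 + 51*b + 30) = 4*b^3 + 11*b^2 + 97*b - 18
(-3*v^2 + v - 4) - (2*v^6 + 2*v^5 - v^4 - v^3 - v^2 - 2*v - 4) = -2*v^6 - 2*v^5 + v^4 + v^3 - 2*v^2 + 3*v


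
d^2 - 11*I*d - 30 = (d - 6*I)*(d - 5*I)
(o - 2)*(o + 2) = o^2 - 4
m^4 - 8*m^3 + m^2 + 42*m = m*(m - 7)*(m - 3)*(m + 2)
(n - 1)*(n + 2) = n^2 + n - 2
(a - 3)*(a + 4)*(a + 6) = a^3 + 7*a^2 - 6*a - 72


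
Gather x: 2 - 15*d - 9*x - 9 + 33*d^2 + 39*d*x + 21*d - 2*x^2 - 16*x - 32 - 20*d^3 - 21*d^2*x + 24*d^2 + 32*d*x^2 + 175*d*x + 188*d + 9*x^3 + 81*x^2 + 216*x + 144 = -20*d^3 + 57*d^2 + 194*d + 9*x^3 + x^2*(32*d + 79) + x*(-21*d^2 + 214*d + 191) + 105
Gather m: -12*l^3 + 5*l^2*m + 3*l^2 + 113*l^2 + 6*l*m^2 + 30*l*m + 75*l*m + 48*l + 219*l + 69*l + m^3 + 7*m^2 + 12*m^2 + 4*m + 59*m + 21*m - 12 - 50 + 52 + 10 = -12*l^3 + 116*l^2 + 336*l + m^3 + m^2*(6*l + 19) + m*(5*l^2 + 105*l + 84)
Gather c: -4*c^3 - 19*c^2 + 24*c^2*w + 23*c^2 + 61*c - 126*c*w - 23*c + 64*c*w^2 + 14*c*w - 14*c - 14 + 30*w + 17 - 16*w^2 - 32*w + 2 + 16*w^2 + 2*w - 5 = -4*c^3 + c^2*(24*w + 4) + c*(64*w^2 - 112*w + 24)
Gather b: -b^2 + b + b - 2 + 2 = -b^2 + 2*b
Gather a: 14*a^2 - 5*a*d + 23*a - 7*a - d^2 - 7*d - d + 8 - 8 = 14*a^2 + a*(16 - 5*d) - d^2 - 8*d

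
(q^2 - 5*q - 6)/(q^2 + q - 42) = (q + 1)/(q + 7)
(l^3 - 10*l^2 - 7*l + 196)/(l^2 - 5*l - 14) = (l^2 - 3*l - 28)/(l + 2)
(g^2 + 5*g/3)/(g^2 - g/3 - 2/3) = g*(3*g + 5)/(3*g^2 - g - 2)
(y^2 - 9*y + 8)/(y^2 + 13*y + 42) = (y^2 - 9*y + 8)/(y^2 + 13*y + 42)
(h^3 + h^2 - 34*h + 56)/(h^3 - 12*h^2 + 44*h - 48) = (h + 7)/(h - 6)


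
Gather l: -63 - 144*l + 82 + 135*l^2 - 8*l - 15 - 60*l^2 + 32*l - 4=75*l^2 - 120*l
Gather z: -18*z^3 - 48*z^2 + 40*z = -18*z^3 - 48*z^2 + 40*z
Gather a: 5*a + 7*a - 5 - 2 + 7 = 12*a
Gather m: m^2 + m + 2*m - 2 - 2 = m^2 + 3*m - 4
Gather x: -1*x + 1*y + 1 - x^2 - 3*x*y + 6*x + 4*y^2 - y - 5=-x^2 + x*(5 - 3*y) + 4*y^2 - 4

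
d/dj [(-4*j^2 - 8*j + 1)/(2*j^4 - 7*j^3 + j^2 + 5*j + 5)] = (16*j^5 + 20*j^4 - 120*j^3 + 9*j^2 - 42*j - 45)/(4*j^8 - 28*j^7 + 53*j^6 + 6*j^5 - 49*j^4 - 60*j^3 + 35*j^2 + 50*j + 25)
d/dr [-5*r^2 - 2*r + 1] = -10*r - 2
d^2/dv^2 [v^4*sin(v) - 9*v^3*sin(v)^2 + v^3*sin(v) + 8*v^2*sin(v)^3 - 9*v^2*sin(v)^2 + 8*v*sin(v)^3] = -v^4*sin(v) + 36*v^3*sin(v)^2 - v^3*sin(v) + 8*v^3*cos(v) - 18*v^3 - 72*v^2*sin(v)^3 + 36*v^2*sin(v)^2 - 108*v^2*sin(v)*cos(v) + 60*v^2*sin(v) + 6*v^2*cos(v) - 18*v^2 - 72*v*sin(v)^3 + 96*v*sin(v)^2*cos(v) - 54*v*sin(v)^2 - 72*v*sin(v)*cos(v) + 54*v*sin(v) + 16*sin(v)^3 + 48*sin(v)^2*cos(v) - 18*sin(v)^2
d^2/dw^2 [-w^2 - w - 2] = -2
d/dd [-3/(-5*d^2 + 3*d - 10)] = 3*(3 - 10*d)/(5*d^2 - 3*d + 10)^2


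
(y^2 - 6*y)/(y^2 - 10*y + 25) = y*(y - 6)/(y^2 - 10*y + 25)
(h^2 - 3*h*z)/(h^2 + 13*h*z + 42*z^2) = h*(h - 3*z)/(h^2 + 13*h*z + 42*z^2)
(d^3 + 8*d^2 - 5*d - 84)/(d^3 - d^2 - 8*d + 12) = (d^3 + 8*d^2 - 5*d - 84)/(d^3 - d^2 - 8*d + 12)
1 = 1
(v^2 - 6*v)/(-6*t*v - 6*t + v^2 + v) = v*(6 - v)/(6*t*v + 6*t - v^2 - v)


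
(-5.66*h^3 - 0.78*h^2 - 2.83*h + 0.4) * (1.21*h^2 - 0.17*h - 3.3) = -6.8486*h^5 + 0.0184000000000001*h^4 + 15.3863*h^3 + 3.5391*h^2 + 9.271*h - 1.32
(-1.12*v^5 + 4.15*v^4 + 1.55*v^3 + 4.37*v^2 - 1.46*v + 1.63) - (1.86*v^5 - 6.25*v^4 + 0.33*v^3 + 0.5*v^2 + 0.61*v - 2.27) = -2.98*v^5 + 10.4*v^4 + 1.22*v^3 + 3.87*v^2 - 2.07*v + 3.9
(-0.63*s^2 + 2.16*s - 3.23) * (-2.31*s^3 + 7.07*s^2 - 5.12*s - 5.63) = 1.4553*s^5 - 9.4437*s^4 + 25.9581*s^3 - 30.3484*s^2 + 4.3768*s + 18.1849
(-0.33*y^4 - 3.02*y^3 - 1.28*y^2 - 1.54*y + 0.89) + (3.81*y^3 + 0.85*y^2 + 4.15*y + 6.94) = -0.33*y^4 + 0.79*y^3 - 0.43*y^2 + 2.61*y + 7.83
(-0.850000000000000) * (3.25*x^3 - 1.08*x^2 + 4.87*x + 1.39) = -2.7625*x^3 + 0.918*x^2 - 4.1395*x - 1.1815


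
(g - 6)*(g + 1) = g^2 - 5*g - 6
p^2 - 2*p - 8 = (p - 4)*(p + 2)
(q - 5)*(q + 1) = q^2 - 4*q - 5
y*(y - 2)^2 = y^3 - 4*y^2 + 4*y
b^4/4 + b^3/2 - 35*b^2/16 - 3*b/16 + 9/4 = (b/4 + 1/4)*(b - 3/2)^2*(b + 4)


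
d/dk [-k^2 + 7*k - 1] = 7 - 2*k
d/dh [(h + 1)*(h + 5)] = 2*h + 6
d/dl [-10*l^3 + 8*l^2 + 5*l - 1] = -30*l^2 + 16*l + 5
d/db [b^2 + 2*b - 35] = 2*b + 2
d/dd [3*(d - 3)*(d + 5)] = 6*d + 6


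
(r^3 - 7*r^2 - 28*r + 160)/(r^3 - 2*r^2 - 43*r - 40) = (r - 4)/(r + 1)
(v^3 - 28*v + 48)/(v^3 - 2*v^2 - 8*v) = (v^2 + 4*v - 12)/(v*(v + 2))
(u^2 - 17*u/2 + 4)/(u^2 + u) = (u^2 - 17*u/2 + 4)/(u*(u + 1))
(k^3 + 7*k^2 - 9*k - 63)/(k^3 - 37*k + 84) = (k + 3)/(k - 4)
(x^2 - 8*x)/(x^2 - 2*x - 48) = x/(x + 6)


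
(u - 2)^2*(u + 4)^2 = u^4 + 4*u^3 - 12*u^2 - 32*u + 64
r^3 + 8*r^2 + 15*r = r*(r + 3)*(r + 5)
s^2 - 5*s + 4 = (s - 4)*(s - 1)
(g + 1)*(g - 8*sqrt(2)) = g^2 - 8*sqrt(2)*g + g - 8*sqrt(2)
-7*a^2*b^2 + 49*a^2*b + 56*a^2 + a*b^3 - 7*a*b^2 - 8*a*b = (-7*a + b)*(b - 8)*(a*b + a)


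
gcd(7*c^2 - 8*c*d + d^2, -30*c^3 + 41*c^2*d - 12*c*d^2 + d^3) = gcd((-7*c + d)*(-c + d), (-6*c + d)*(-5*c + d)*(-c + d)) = c - d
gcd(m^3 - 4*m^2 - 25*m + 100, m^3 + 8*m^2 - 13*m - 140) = m^2 + m - 20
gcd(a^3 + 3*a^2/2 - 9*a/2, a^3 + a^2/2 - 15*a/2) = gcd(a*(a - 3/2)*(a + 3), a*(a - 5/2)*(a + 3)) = a^2 + 3*a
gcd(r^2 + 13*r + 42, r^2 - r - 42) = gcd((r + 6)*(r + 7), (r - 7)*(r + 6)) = r + 6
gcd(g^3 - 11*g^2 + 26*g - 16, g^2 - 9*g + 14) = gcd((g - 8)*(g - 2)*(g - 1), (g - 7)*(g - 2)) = g - 2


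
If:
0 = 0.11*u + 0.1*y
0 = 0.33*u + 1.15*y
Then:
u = 0.00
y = 0.00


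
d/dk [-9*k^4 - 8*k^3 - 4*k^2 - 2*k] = -36*k^3 - 24*k^2 - 8*k - 2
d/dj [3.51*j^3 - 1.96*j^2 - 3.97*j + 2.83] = 10.53*j^2 - 3.92*j - 3.97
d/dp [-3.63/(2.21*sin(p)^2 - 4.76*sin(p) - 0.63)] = (16.0446*sin(p) - 17.2788)*cos(p)/(-2.21*sin(p)^2 + 4.76*sin(p) + 0.63)^2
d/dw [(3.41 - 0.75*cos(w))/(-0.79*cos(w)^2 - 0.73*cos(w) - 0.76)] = (0.5925*cos(w)^2 - 5.3878*cos(w) - 3.0593)*sin(w)/(0.6241*cos(w)^4 + 1.1534*cos(w)^3 + 1.7337*cos(w)^2 + 1.1096*cos(w) + 0.5776)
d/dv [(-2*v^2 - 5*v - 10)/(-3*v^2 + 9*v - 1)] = (-33*v^2 - 56*v + 95)/(9*v^4 - 54*v^3 + 87*v^2 - 18*v + 1)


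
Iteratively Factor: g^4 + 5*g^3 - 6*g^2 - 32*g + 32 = (g - 1)*(g^3 + 6*g^2 - 32) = (g - 1)*(g + 4)*(g^2 + 2*g - 8) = (g - 2)*(g - 1)*(g + 4)*(g + 4)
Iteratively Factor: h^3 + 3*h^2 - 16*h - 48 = (h + 4)*(h^2 - h - 12) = (h - 4)*(h + 4)*(h + 3)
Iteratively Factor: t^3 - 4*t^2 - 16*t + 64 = (t - 4)*(t^2 - 16) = (t - 4)^2*(t + 4)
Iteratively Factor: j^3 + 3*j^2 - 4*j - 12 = (j + 3)*(j^2 - 4) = (j - 2)*(j + 3)*(j + 2)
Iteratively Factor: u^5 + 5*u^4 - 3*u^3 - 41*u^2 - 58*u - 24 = (u + 1)*(u^4 + 4*u^3 - 7*u^2 - 34*u - 24) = (u - 3)*(u + 1)*(u^3 + 7*u^2 + 14*u + 8) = (u - 3)*(u + 1)^2*(u^2 + 6*u + 8) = (u - 3)*(u + 1)^2*(u + 4)*(u + 2)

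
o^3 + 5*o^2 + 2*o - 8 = (o - 1)*(o + 2)*(o + 4)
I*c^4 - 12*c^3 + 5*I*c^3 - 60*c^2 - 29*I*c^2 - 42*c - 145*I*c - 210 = (c + 5)*(c + 6*I)*(c + 7*I)*(I*c + 1)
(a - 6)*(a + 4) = a^2 - 2*a - 24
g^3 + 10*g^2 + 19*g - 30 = (g - 1)*(g + 5)*(g + 6)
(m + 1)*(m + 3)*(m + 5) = m^3 + 9*m^2 + 23*m + 15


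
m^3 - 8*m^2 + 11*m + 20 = (m - 5)*(m - 4)*(m + 1)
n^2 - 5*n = n*(n - 5)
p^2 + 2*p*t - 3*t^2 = (p - t)*(p + 3*t)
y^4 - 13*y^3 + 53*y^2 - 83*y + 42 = (y - 7)*(y - 3)*(y - 2)*(y - 1)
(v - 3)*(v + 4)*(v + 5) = v^3 + 6*v^2 - 7*v - 60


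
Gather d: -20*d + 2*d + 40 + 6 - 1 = 45 - 18*d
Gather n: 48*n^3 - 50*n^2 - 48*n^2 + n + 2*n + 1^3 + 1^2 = 48*n^3 - 98*n^2 + 3*n + 2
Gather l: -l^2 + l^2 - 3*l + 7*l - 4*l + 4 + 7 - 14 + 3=0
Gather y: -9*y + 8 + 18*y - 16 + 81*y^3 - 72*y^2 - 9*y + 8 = 81*y^3 - 72*y^2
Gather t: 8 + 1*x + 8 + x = 2*x + 16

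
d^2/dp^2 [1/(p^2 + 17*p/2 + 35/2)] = 4*(-4*p^2 - 34*p + (4*p + 17)^2 - 70)/(2*p^2 + 17*p + 35)^3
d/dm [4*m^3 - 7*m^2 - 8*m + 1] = 12*m^2 - 14*m - 8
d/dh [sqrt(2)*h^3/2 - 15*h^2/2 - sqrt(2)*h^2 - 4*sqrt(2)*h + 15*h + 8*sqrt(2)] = 3*sqrt(2)*h^2/2 - 15*h - 2*sqrt(2)*h - 4*sqrt(2) + 15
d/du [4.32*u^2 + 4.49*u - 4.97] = 8.64*u + 4.49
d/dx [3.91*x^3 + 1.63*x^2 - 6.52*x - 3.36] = 11.73*x^2 + 3.26*x - 6.52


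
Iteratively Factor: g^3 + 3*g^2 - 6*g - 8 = (g + 1)*(g^2 + 2*g - 8) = (g + 1)*(g + 4)*(g - 2)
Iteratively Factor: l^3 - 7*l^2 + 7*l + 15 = (l - 3)*(l^2 - 4*l - 5) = (l - 5)*(l - 3)*(l + 1)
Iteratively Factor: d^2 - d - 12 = (d - 4)*(d + 3)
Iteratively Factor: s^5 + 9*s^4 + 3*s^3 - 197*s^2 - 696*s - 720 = (s + 3)*(s^4 + 6*s^3 - 15*s^2 - 152*s - 240) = (s + 3)^2*(s^3 + 3*s^2 - 24*s - 80) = (s + 3)^2*(s + 4)*(s^2 - s - 20) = (s + 3)^2*(s + 4)^2*(s - 5)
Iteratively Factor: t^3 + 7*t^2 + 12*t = (t + 4)*(t^2 + 3*t) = t*(t + 4)*(t + 3)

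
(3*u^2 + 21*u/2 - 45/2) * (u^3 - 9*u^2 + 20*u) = 3*u^5 - 33*u^4/2 - 57*u^3 + 825*u^2/2 - 450*u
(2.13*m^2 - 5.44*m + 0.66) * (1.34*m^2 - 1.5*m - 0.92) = 2.8542*m^4 - 10.4846*m^3 + 7.0848*m^2 + 4.0148*m - 0.6072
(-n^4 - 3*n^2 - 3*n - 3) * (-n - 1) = n^5 + n^4 + 3*n^3 + 6*n^2 + 6*n + 3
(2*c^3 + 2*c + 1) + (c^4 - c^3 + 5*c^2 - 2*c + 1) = c^4 + c^3 + 5*c^2 + 2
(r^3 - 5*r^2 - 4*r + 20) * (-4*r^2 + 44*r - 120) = -4*r^5 + 64*r^4 - 324*r^3 + 344*r^2 + 1360*r - 2400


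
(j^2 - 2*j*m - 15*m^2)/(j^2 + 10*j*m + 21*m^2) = (j - 5*m)/(j + 7*m)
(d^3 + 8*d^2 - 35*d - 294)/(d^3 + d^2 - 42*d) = (d + 7)/d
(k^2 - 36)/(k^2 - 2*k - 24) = (k + 6)/(k + 4)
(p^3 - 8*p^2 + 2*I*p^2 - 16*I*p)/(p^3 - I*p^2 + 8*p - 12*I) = p*(p^2 + 2*p*(-4 + I) - 16*I)/(p^3 - I*p^2 + 8*p - 12*I)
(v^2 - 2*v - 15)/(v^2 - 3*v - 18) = (v - 5)/(v - 6)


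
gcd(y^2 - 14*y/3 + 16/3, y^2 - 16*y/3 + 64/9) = y - 8/3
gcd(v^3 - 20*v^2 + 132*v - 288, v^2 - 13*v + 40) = v - 8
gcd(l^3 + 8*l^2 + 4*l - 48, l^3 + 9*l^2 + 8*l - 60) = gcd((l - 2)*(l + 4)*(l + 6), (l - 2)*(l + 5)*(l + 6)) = l^2 + 4*l - 12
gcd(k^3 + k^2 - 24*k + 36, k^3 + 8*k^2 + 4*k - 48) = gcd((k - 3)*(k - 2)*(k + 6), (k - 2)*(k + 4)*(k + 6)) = k^2 + 4*k - 12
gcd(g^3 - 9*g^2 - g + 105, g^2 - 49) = g - 7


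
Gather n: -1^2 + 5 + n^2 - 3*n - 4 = n^2 - 3*n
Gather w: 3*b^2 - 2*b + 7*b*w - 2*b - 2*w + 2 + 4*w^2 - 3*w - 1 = 3*b^2 - 4*b + 4*w^2 + w*(7*b - 5) + 1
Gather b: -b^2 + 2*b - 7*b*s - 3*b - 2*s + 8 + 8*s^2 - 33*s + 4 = -b^2 + b*(-7*s - 1) + 8*s^2 - 35*s + 12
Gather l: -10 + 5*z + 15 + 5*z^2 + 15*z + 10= 5*z^2 + 20*z + 15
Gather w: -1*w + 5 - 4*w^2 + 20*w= -4*w^2 + 19*w + 5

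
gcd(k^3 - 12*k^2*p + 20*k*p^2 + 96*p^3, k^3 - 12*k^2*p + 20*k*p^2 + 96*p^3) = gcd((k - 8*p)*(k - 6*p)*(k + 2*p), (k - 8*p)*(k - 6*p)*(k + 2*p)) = k^3 - 12*k^2*p + 20*k*p^2 + 96*p^3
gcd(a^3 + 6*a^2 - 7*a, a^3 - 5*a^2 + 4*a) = a^2 - a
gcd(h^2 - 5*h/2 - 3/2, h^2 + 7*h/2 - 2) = 1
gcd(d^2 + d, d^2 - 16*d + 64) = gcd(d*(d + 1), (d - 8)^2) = 1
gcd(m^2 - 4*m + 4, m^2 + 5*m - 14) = m - 2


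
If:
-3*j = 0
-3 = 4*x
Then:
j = 0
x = -3/4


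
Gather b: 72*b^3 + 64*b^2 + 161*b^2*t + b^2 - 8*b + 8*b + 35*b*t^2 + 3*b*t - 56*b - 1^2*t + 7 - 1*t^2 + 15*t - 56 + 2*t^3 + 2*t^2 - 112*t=72*b^3 + b^2*(161*t + 65) + b*(35*t^2 + 3*t - 56) + 2*t^3 + t^2 - 98*t - 49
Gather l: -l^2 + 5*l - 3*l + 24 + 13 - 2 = -l^2 + 2*l + 35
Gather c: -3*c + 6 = 6 - 3*c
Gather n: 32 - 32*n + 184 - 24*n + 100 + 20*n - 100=216 - 36*n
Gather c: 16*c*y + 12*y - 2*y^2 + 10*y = 16*c*y - 2*y^2 + 22*y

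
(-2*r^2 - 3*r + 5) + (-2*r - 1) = -2*r^2 - 5*r + 4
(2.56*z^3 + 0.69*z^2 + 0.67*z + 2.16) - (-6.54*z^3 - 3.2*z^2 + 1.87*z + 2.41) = 9.1*z^3 + 3.89*z^2 - 1.2*z - 0.25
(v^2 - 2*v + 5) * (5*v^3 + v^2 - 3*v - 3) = 5*v^5 - 9*v^4 + 20*v^3 + 8*v^2 - 9*v - 15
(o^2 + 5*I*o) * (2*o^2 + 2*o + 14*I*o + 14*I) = 2*o^4 + 2*o^3 + 24*I*o^3 - 70*o^2 + 24*I*o^2 - 70*o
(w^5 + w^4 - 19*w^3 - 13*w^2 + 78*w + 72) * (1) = w^5 + w^4 - 19*w^3 - 13*w^2 + 78*w + 72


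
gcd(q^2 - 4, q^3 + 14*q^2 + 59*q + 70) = q + 2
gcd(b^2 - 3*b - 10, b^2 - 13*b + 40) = b - 5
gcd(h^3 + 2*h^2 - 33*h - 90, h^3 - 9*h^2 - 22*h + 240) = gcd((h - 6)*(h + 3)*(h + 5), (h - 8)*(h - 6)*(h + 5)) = h^2 - h - 30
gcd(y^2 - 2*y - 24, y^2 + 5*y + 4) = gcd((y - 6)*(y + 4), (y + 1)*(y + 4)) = y + 4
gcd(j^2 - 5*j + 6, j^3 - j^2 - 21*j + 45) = j - 3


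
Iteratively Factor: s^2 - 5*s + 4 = (s - 1)*(s - 4)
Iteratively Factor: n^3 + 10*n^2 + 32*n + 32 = (n + 4)*(n^2 + 6*n + 8) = (n + 2)*(n + 4)*(n + 4)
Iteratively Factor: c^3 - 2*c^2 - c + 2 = (c - 1)*(c^2 - c - 2) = (c - 1)*(c + 1)*(c - 2)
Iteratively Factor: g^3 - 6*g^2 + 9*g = (g - 3)*(g^2 - 3*g) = g*(g - 3)*(g - 3)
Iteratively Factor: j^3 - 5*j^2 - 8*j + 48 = (j + 3)*(j^2 - 8*j + 16) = (j - 4)*(j + 3)*(j - 4)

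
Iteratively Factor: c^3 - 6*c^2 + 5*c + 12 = (c + 1)*(c^2 - 7*c + 12) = (c - 3)*(c + 1)*(c - 4)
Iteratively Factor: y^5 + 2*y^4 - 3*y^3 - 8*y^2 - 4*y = (y)*(y^4 + 2*y^3 - 3*y^2 - 8*y - 4) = y*(y + 2)*(y^3 - 3*y - 2) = y*(y + 1)*(y + 2)*(y^2 - y - 2) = y*(y - 2)*(y + 1)*(y + 2)*(y + 1)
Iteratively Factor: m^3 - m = (m + 1)*(m^2 - m) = (m - 1)*(m + 1)*(m)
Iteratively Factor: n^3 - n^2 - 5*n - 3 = (n - 3)*(n^2 + 2*n + 1) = (n - 3)*(n + 1)*(n + 1)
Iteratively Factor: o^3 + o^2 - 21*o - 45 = (o - 5)*(o^2 + 6*o + 9) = (o - 5)*(o + 3)*(o + 3)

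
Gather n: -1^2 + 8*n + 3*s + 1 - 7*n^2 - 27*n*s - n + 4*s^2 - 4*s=-7*n^2 + n*(7 - 27*s) + 4*s^2 - s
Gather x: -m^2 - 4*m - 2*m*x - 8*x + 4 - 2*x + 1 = -m^2 - 4*m + x*(-2*m - 10) + 5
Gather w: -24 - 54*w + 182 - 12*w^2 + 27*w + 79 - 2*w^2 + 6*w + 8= -14*w^2 - 21*w + 245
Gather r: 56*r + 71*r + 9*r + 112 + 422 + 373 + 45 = 136*r + 952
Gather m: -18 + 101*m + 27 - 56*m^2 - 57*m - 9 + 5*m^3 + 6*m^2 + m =5*m^3 - 50*m^2 + 45*m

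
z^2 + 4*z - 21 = (z - 3)*(z + 7)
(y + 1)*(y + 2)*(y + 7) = y^3 + 10*y^2 + 23*y + 14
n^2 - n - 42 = (n - 7)*(n + 6)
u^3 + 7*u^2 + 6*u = u*(u + 1)*(u + 6)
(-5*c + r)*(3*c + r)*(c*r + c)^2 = -15*c^4*r^2 - 30*c^4*r - 15*c^4 - 2*c^3*r^3 - 4*c^3*r^2 - 2*c^3*r + c^2*r^4 + 2*c^2*r^3 + c^2*r^2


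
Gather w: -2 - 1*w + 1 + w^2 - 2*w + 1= w^2 - 3*w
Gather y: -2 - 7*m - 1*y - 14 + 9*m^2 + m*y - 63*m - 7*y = 9*m^2 - 70*m + y*(m - 8) - 16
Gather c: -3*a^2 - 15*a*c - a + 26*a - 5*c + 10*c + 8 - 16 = -3*a^2 + 25*a + c*(5 - 15*a) - 8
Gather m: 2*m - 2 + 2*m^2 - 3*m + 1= 2*m^2 - m - 1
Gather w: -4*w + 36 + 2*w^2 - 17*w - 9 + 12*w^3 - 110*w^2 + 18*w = 12*w^3 - 108*w^2 - 3*w + 27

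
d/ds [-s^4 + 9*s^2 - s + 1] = -4*s^3 + 18*s - 1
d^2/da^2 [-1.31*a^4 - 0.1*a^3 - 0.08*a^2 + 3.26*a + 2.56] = -15.72*a^2 - 0.6*a - 0.16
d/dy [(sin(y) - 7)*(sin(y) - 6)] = (2*sin(y) - 13)*cos(y)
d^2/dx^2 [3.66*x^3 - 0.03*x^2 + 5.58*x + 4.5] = 21.96*x - 0.06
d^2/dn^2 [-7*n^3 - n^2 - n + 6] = -42*n - 2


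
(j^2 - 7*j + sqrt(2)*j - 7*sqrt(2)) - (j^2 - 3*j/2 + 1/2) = -11*j/2 + sqrt(2)*j - 7*sqrt(2) - 1/2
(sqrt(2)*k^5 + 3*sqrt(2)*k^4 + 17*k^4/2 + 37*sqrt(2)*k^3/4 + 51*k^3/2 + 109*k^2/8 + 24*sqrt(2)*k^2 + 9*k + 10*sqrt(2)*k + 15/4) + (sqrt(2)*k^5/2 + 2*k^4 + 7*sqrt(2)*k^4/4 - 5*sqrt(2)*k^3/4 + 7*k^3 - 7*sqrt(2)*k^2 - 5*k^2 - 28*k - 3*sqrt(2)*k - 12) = 3*sqrt(2)*k^5/2 + 19*sqrt(2)*k^4/4 + 21*k^4/2 + 8*sqrt(2)*k^3 + 65*k^3/2 + 69*k^2/8 + 17*sqrt(2)*k^2 - 19*k + 7*sqrt(2)*k - 33/4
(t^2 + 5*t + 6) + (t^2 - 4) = 2*t^2 + 5*t + 2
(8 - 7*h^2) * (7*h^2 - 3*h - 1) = -49*h^4 + 21*h^3 + 63*h^2 - 24*h - 8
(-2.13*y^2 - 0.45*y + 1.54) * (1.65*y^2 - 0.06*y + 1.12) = -3.5145*y^4 - 0.6147*y^3 + 0.1824*y^2 - 0.5964*y + 1.7248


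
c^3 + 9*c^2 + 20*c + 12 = (c + 1)*(c + 2)*(c + 6)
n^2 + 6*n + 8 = (n + 2)*(n + 4)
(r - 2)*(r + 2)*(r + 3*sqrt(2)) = r^3 + 3*sqrt(2)*r^2 - 4*r - 12*sqrt(2)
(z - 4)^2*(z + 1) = z^3 - 7*z^2 + 8*z + 16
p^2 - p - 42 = (p - 7)*(p + 6)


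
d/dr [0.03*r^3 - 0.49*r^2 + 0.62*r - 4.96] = 0.09*r^2 - 0.98*r + 0.62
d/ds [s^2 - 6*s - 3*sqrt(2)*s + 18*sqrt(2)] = 2*s - 6 - 3*sqrt(2)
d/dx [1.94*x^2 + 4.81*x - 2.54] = 3.88*x + 4.81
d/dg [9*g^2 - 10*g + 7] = 18*g - 10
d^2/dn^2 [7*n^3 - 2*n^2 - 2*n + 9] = 42*n - 4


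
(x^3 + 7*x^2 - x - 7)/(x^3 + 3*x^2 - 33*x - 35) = (x - 1)/(x - 5)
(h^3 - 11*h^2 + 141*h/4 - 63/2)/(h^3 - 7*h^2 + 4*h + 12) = (h^2 - 5*h + 21/4)/(h^2 - h - 2)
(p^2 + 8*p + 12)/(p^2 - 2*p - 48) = (p + 2)/(p - 8)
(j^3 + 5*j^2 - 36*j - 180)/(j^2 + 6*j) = j - 1 - 30/j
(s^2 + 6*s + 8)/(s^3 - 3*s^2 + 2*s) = (s^2 + 6*s + 8)/(s*(s^2 - 3*s + 2))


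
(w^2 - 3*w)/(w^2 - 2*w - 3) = w/(w + 1)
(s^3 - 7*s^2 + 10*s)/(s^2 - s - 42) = s*(-s^2 + 7*s - 10)/(-s^2 + s + 42)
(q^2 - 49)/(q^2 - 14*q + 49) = (q + 7)/(q - 7)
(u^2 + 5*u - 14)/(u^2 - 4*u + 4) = (u + 7)/(u - 2)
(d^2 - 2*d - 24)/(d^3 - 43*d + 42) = (d + 4)/(d^2 + 6*d - 7)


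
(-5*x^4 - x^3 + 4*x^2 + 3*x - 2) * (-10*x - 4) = 50*x^5 + 30*x^4 - 36*x^3 - 46*x^2 + 8*x + 8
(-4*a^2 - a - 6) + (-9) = -4*a^2 - a - 15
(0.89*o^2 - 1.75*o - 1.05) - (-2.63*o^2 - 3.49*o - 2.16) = 3.52*o^2 + 1.74*o + 1.11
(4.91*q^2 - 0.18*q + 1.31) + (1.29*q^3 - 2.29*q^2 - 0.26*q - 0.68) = 1.29*q^3 + 2.62*q^2 - 0.44*q + 0.63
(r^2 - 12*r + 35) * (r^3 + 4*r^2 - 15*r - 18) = r^5 - 8*r^4 - 28*r^3 + 302*r^2 - 309*r - 630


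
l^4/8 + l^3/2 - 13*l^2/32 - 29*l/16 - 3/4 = (l/4 + 1)*(l/2 + 1/4)*(l - 2)*(l + 3/2)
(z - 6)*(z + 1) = z^2 - 5*z - 6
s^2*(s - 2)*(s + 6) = s^4 + 4*s^3 - 12*s^2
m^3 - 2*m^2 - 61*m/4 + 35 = (m - 7/2)*(m - 5/2)*(m + 4)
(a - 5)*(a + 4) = a^2 - a - 20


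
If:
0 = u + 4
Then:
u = -4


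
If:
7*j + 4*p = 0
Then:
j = -4*p/7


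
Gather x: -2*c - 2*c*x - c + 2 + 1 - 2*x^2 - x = -3*c - 2*x^2 + x*(-2*c - 1) + 3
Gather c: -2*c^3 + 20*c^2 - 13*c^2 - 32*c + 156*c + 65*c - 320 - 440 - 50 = -2*c^3 + 7*c^2 + 189*c - 810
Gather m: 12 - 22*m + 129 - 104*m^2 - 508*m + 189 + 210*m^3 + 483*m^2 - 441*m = 210*m^3 + 379*m^2 - 971*m + 330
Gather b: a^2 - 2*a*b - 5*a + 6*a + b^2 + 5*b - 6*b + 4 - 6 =a^2 + a + b^2 + b*(-2*a - 1) - 2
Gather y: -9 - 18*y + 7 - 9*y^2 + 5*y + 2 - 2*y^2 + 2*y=-11*y^2 - 11*y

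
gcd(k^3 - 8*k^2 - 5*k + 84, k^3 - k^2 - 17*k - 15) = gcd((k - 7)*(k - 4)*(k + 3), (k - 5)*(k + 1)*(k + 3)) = k + 3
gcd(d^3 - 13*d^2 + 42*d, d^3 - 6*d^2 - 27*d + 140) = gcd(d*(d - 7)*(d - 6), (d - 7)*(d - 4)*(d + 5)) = d - 7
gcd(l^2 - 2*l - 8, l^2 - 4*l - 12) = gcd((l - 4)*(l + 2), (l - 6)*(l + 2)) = l + 2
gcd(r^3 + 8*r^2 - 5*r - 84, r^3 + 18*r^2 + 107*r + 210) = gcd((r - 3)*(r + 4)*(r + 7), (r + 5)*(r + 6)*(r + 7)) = r + 7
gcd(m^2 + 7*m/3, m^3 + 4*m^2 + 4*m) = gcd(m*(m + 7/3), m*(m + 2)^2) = m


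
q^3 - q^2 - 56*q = q*(q - 8)*(q + 7)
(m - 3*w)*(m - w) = m^2 - 4*m*w + 3*w^2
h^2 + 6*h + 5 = (h + 1)*(h + 5)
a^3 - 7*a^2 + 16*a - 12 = (a - 3)*(a - 2)^2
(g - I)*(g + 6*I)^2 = g^3 + 11*I*g^2 - 24*g + 36*I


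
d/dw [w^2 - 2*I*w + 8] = 2*w - 2*I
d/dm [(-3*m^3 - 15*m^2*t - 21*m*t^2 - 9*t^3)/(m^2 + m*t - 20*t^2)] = 3*(-m^4 - 2*m^3*t + 62*m^2*t^2 + 206*m*t^3 + 143*t^4)/(m^4 + 2*m^3*t - 39*m^2*t^2 - 40*m*t^3 + 400*t^4)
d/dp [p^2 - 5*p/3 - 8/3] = 2*p - 5/3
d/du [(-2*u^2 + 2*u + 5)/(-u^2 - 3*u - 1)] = (8*u^2 + 14*u + 13)/(u^4 + 6*u^3 + 11*u^2 + 6*u + 1)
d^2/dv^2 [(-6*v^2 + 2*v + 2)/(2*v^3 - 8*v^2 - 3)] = 4*(-12*v^6 + 12*v^5 - 24*v^4 - 190*v^3 + 444*v^2 - 54*v - 51)/(8*v^9 - 96*v^8 + 384*v^7 - 548*v^6 + 288*v^5 - 576*v^4 + 54*v^3 - 216*v^2 - 27)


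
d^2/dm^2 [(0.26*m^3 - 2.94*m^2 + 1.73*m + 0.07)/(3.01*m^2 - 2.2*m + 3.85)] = (3.5527136788005e-15*m^5 + 5.6843418860808e-14*m^4 - 11.0986340000001*m^3 + 195.013182*m^2 - 99.94677*m - 58.79489)/(27.270901*m^6 - 59.79666*m^5 + 148.349355*m^4 - 163.6162*m^3 + 189.749175*m^2 - 97.8285*m + 57.066625)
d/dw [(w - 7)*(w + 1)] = 2*w - 6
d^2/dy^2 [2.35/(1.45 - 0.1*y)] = -0.047/(0.1*y - 1.45)^3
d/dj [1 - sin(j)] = -cos(j)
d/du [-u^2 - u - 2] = -2*u - 1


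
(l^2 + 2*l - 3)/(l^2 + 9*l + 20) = (l^2 + 2*l - 3)/(l^2 + 9*l + 20)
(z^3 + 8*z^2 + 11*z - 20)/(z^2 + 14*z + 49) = (z^3 + 8*z^2 + 11*z - 20)/(z^2 + 14*z + 49)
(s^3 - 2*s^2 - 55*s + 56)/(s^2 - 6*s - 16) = (s^2 + 6*s - 7)/(s + 2)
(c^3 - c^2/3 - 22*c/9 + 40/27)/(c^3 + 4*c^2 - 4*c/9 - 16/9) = (9*c^2 + 3*c - 20)/(3*(3*c^2 + 14*c + 8))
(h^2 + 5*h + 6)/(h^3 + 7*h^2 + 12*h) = (h + 2)/(h*(h + 4))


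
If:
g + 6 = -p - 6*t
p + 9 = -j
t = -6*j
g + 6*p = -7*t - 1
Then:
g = -1817/11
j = -50/11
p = -49/11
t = 300/11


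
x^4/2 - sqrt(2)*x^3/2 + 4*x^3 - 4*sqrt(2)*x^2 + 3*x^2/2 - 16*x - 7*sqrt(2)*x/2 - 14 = (x/2 + 1/2)*(x + 7)*(x - 2*sqrt(2))*(x + sqrt(2))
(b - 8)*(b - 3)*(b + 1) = b^3 - 10*b^2 + 13*b + 24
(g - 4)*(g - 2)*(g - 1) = g^3 - 7*g^2 + 14*g - 8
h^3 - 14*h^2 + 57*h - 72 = (h - 8)*(h - 3)^2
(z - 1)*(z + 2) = z^2 + z - 2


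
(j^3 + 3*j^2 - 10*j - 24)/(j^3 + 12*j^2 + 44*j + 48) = (j - 3)/(j + 6)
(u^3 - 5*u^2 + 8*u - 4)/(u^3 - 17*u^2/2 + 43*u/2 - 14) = 2*(u^2 - 4*u + 4)/(2*u^2 - 15*u + 28)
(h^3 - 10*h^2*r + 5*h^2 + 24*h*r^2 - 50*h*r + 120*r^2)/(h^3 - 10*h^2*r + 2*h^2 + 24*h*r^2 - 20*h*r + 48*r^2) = (h + 5)/(h + 2)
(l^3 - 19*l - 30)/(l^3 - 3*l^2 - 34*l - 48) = (l - 5)/(l - 8)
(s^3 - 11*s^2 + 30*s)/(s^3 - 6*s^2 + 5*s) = (s - 6)/(s - 1)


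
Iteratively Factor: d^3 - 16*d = (d - 4)*(d^2 + 4*d) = (d - 4)*(d + 4)*(d)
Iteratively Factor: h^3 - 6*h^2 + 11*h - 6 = (h - 1)*(h^2 - 5*h + 6) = (h - 2)*(h - 1)*(h - 3)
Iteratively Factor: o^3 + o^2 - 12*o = (o)*(o^2 + o - 12) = o*(o - 3)*(o + 4)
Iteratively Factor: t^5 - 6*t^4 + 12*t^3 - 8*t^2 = (t - 2)*(t^4 - 4*t^3 + 4*t^2) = t*(t - 2)*(t^3 - 4*t^2 + 4*t) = t*(t - 2)^2*(t^2 - 2*t) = t*(t - 2)^3*(t)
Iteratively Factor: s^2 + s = (s)*(s + 1)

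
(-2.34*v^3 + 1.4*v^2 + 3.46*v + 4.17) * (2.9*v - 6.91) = -6.786*v^4 + 20.2294*v^3 + 0.359999999999999*v^2 - 11.8156*v - 28.8147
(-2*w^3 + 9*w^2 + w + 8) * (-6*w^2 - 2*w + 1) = 12*w^5 - 50*w^4 - 26*w^3 - 41*w^2 - 15*w + 8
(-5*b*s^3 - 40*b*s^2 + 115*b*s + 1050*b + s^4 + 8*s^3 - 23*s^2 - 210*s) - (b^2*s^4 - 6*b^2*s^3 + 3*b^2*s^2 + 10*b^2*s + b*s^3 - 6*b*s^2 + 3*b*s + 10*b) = -b^2*s^4 + 6*b^2*s^3 - 3*b^2*s^2 - 10*b^2*s - 6*b*s^3 - 34*b*s^2 + 112*b*s + 1040*b + s^4 + 8*s^3 - 23*s^2 - 210*s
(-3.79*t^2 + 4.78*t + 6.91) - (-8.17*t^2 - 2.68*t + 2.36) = 4.38*t^2 + 7.46*t + 4.55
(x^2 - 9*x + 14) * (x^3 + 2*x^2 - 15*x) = x^5 - 7*x^4 - 19*x^3 + 163*x^2 - 210*x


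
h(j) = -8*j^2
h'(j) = -16*j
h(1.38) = -15.24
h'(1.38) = -22.08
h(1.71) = -23.39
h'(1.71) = -27.36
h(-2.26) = -40.86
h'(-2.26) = 36.16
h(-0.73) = -4.26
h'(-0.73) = 11.68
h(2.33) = -43.43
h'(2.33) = -37.28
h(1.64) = -21.52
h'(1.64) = -26.24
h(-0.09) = -0.06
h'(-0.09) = 1.44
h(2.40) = -46.08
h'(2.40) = -38.40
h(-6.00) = -288.00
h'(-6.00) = 96.00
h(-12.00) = -1152.00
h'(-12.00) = 192.00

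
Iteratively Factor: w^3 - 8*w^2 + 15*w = (w)*(w^2 - 8*w + 15) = w*(w - 5)*(w - 3)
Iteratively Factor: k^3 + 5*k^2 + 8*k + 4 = (k + 1)*(k^2 + 4*k + 4) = (k + 1)*(k + 2)*(k + 2)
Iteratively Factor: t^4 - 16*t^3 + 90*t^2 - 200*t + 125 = (t - 5)*(t^3 - 11*t^2 + 35*t - 25) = (t - 5)^2*(t^2 - 6*t + 5) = (t - 5)^2*(t - 1)*(t - 5)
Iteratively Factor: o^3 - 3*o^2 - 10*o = (o + 2)*(o^2 - 5*o) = o*(o + 2)*(o - 5)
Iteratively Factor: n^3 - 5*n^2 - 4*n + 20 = (n - 2)*(n^2 - 3*n - 10) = (n - 5)*(n - 2)*(n + 2)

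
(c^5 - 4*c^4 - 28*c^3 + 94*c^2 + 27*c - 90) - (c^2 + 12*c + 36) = c^5 - 4*c^4 - 28*c^3 + 93*c^2 + 15*c - 126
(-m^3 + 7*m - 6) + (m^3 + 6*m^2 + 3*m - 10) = 6*m^2 + 10*m - 16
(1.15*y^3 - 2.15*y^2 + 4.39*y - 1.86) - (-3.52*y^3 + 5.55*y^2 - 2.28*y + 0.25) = 4.67*y^3 - 7.7*y^2 + 6.67*y - 2.11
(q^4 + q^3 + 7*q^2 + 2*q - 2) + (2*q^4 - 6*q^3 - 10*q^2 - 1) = 3*q^4 - 5*q^3 - 3*q^2 + 2*q - 3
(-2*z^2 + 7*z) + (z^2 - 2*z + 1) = -z^2 + 5*z + 1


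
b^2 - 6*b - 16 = (b - 8)*(b + 2)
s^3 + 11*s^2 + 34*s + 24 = (s + 1)*(s + 4)*(s + 6)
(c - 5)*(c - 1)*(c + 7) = c^3 + c^2 - 37*c + 35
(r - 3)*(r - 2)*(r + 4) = r^3 - r^2 - 14*r + 24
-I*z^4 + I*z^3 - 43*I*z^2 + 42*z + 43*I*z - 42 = (z - 1)*(z - 7*I)*(z + 6*I)*(-I*z + 1)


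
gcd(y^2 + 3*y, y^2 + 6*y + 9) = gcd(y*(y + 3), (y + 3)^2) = y + 3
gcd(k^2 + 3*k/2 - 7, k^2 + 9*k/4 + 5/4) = 1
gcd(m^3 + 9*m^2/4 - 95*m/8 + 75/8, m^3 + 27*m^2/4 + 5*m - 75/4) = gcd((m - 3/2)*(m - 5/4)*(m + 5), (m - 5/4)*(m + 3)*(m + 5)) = m^2 + 15*m/4 - 25/4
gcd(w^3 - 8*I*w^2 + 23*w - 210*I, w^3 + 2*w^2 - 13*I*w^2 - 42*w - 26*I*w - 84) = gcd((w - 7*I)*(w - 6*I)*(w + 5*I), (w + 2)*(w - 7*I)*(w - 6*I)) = w^2 - 13*I*w - 42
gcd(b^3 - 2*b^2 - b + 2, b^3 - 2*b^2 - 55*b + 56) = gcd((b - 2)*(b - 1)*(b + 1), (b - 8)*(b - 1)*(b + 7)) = b - 1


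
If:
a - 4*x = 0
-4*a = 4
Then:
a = -1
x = -1/4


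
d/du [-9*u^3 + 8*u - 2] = 8 - 27*u^2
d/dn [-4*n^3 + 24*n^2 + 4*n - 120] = -12*n^2 + 48*n + 4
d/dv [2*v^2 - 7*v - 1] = 4*v - 7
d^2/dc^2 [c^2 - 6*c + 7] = 2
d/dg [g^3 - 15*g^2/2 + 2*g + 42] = 3*g^2 - 15*g + 2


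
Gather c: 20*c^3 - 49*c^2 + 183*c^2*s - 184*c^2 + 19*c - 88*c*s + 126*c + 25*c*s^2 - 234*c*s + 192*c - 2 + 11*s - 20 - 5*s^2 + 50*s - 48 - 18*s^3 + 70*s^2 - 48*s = 20*c^3 + c^2*(183*s - 233) + c*(25*s^2 - 322*s + 337) - 18*s^3 + 65*s^2 + 13*s - 70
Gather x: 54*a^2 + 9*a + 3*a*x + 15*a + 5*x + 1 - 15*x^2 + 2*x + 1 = 54*a^2 + 24*a - 15*x^2 + x*(3*a + 7) + 2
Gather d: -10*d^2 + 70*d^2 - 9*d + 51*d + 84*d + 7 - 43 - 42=60*d^2 + 126*d - 78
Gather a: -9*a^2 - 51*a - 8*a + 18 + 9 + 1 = -9*a^2 - 59*a + 28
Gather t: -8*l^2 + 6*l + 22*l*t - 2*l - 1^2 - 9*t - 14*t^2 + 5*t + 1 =-8*l^2 + 4*l - 14*t^2 + t*(22*l - 4)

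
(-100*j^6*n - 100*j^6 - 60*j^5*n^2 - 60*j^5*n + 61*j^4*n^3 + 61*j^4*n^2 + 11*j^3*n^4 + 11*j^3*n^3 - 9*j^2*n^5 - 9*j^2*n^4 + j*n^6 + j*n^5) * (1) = -100*j^6*n - 100*j^6 - 60*j^5*n^2 - 60*j^5*n + 61*j^4*n^3 + 61*j^4*n^2 + 11*j^3*n^4 + 11*j^3*n^3 - 9*j^2*n^5 - 9*j^2*n^4 + j*n^6 + j*n^5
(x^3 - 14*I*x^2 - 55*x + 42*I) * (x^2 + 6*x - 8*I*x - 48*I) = x^5 + 6*x^4 - 22*I*x^4 - 167*x^3 - 132*I*x^3 - 1002*x^2 + 482*I*x^2 + 336*x + 2892*I*x + 2016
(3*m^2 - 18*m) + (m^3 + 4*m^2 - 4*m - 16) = m^3 + 7*m^2 - 22*m - 16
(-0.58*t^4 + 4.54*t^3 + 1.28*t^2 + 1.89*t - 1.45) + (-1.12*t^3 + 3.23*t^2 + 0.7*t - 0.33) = -0.58*t^4 + 3.42*t^3 + 4.51*t^2 + 2.59*t - 1.78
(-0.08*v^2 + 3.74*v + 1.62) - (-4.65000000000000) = -0.08*v^2 + 3.74*v + 6.27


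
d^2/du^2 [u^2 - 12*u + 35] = 2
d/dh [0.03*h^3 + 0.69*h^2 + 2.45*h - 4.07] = 0.09*h^2 + 1.38*h + 2.45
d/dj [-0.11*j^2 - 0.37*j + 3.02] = -0.22*j - 0.37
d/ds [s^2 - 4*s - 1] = 2*s - 4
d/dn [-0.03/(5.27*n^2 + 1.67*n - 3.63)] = (0.3162*n + 0.0501)/(5.27*n^2 + 1.67*n - 3.63)^2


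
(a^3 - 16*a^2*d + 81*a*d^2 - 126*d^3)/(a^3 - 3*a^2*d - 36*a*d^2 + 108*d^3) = (a - 7*d)/(a + 6*d)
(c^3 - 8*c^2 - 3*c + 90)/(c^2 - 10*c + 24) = (c^2 - 2*c - 15)/(c - 4)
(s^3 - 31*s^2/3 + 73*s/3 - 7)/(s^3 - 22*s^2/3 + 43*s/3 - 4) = (s - 7)/(s - 4)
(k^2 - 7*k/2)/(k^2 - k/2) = (2*k - 7)/(2*k - 1)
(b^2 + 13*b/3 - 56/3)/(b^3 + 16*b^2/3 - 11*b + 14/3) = (3*b - 8)/(3*b^2 - 5*b + 2)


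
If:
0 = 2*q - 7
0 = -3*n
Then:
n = 0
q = 7/2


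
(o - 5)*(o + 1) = o^2 - 4*o - 5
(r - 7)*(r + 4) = r^2 - 3*r - 28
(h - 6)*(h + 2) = h^2 - 4*h - 12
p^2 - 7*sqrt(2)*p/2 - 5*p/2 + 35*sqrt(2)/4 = (p - 5/2)*(p - 7*sqrt(2)/2)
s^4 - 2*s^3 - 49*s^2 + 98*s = s*(s - 7)*(s - 2)*(s + 7)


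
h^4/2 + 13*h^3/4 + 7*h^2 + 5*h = h*(h/2 + 1)*(h + 2)*(h + 5/2)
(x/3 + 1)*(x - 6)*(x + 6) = x^3/3 + x^2 - 12*x - 36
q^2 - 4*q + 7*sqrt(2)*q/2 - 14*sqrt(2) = (q - 4)*(q + 7*sqrt(2)/2)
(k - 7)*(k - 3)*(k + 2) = k^3 - 8*k^2 + k + 42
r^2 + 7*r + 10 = (r + 2)*(r + 5)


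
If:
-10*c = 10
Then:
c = -1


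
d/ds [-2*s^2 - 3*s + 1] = -4*s - 3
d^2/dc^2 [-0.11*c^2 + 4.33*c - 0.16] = -0.220000000000000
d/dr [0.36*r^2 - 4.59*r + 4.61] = 0.72*r - 4.59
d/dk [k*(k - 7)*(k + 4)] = 3*k^2 - 6*k - 28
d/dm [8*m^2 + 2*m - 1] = 16*m + 2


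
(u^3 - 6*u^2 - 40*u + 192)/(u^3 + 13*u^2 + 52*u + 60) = (u^2 - 12*u + 32)/(u^2 + 7*u + 10)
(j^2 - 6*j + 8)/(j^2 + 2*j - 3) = (j^2 - 6*j + 8)/(j^2 + 2*j - 3)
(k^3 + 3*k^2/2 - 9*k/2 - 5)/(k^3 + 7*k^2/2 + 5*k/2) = (k - 2)/k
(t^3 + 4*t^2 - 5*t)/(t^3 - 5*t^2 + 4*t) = (t + 5)/(t - 4)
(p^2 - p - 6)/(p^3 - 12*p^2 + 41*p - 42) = (p + 2)/(p^2 - 9*p + 14)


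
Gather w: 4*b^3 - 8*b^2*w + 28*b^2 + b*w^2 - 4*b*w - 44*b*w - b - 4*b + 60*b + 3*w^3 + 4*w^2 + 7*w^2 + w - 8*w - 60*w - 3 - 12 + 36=4*b^3 + 28*b^2 + 55*b + 3*w^3 + w^2*(b + 11) + w*(-8*b^2 - 48*b - 67) + 21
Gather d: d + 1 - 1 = d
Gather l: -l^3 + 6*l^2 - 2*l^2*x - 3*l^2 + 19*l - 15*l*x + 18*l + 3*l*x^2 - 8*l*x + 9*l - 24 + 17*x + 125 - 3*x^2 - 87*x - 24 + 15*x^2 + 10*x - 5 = -l^3 + l^2*(3 - 2*x) + l*(3*x^2 - 23*x + 46) + 12*x^2 - 60*x + 72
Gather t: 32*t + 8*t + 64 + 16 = 40*t + 80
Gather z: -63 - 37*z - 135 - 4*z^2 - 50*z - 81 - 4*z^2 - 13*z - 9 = -8*z^2 - 100*z - 288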